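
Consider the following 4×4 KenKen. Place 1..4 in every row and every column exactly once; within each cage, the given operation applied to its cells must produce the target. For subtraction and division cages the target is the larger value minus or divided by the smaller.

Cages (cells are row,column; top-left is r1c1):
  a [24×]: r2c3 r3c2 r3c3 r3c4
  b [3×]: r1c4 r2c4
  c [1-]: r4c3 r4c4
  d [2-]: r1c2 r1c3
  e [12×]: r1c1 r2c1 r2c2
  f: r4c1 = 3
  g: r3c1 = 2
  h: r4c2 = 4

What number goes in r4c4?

Cage g is a single given cell, which forces r3c1 = 2.
F is a freebie; hence r4c1 = 3.
Cage h is given; hence r4c2 = 4.
Cage e needs product 12, so r2c2 = 3.
Cage a needs product 24; hence r2c3 = 2.
Row 2 now contains 3, which forces r2c4 = 1.
Column 2 now contains 3, so r3c2 = 1.
2 is placed in column 3; hence r4c3 = 1.
Column 4 already has 1, which forces r4c4 = 2.
Cage e needs product 12, leaving r1c1 = 1.
1 is placed in column 2, so r1c2 = 2.
The two cells of cage d must have difference 2, so r1c3 = 4.
Column 4 already has 1, so r1c4 = 3.
Row 2 already has 1, which forces r2c1 = 4.
Column 3 now contains 4, leaving r3c3 = 3.
Column 4 already has 3, leaving r3c4 = 4.
The full grid is 1 2 4 3 / 4 3 2 1 / 2 1 3 4 / 3 4 1 2.

2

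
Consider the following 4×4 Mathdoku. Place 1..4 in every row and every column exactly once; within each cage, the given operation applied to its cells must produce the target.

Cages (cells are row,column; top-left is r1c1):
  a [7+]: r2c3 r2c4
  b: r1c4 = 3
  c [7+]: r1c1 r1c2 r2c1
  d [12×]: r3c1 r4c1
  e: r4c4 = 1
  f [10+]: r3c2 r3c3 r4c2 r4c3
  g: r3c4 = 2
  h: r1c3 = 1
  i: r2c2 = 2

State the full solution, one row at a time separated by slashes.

H is a freebie, so r1c3 = 1.
Cage b is a single given cell, so r1c4 = 3.
Cage i is given; hence r2c2 = 2.
Column 4 already has 3, so r2c4 = 4.
Cage g is a single given cell; hence r3c4 = 2.
E is a freebie; hence r4c4 = 1.
The 3 cells of cage c must have sum 7, leaving r1c1 = 2.
Column 2 already has 2, which forces r1c2 = 4.
The 3 cells of cage c must have sum 7, so r2c1 = 1.
4 is placed in row 2, which forces r2c3 = 3.
Cage f needs sum 10, which forces r3c2 = 1.
Column 3 already has 3, which forces r3c3 = 4.
4 is placed in column 2, leaving r4c2 = 3.
The 4 cells of cage f must have sum 10, which forces r4c3 = 2.
Row 3 already has 4, leaving r3c1 = 3.
Row 4 already has 3, leaving r4c1 = 4.

2 4 1 3 / 1 2 3 4 / 3 1 4 2 / 4 3 2 1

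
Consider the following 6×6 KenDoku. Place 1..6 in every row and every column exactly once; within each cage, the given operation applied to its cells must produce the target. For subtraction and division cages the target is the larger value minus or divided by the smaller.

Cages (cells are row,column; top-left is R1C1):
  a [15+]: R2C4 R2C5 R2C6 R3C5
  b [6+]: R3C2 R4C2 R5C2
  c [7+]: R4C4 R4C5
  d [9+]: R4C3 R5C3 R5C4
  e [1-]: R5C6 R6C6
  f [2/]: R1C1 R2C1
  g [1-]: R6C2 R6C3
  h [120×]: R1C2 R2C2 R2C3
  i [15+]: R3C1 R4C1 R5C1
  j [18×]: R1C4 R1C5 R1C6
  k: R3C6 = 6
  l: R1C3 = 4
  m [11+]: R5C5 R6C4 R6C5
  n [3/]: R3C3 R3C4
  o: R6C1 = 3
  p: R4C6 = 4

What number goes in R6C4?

Cage l is given, leaving R1C3 = 4.
Cage k is given; hence R3C6 = 6.
Cage p is given; hence R4C6 = 4.
Cage o is a single given cell, which forces R6C1 = 3.
The 3 cells of cage h must have product 120; hence R2C2 = 4.
The only place for 2 in row 1 is R1C1.
Column 1 now contains 2, which forces R2C1 = 1.
Row 1 needs a 5, and only R1C2 is open for it.
Cage h needs product 120, so R2C3 = 6.
Cage a has sum 15, leaving R3C5 = 5.
Row 3 already has 5, leaving R3C1 = 4.
The only place for 2 in row 3 is R3C2.
Column 2 needs a 6, and only R6C2 is open for it.
Cage g's pair has difference 1, which forces R6C3 = 5.
Cage m needs sum 11, leaving R5C5 = 6.
The 3 cells of cage j must have product 18, leaving R1C4 = 6.
Cage i needs sum 15, which forces R4C1 = 6.
6 is placed in column 4, which forces R4C4 = 5.
Row 5 already has 6; hence R5C1 = 5.
5 is placed in column 4, which forces R5C4 = 4.
Column 4 now contains 4, which forces R6C4 = 1.
Row 6 already has 1, leaving R6C5 = 4.
Row 6 already has 1, leaving R6C6 = 2.
Cage a has sum 15, leaving R2C6 = 5.
The two cells of cage n must have quotient 3; hence R3C3 = 1.
Column 4 already has 1, leaving R3C4 = 3.
Cage c's pair has sum 7, so R4C5 = 2.
3 is placed in column 4; hence R2C4 = 2.
Column 5 already has 2, so R2C5 = 3.
2 is placed in row 4, so R4C3 = 3.
The 3 cells of cage d must have sum 9; hence R5C3 = 2.
3 is placed in column 5, so R1C5 = 1.
Cage j has product 18, so R1C6 = 3.
Row 4 now contains 3, which forces R4C2 = 1.
Cage b has sum 6; hence R5C2 = 3.
3 is placed in column 6, leaving R5C6 = 1.
Filled in: 2 5 4 6 1 3 / 1 4 6 2 3 5 / 4 2 1 3 5 6 / 6 1 3 5 2 4 / 5 3 2 4 6 1 / 3 6 5 1 4 2.

1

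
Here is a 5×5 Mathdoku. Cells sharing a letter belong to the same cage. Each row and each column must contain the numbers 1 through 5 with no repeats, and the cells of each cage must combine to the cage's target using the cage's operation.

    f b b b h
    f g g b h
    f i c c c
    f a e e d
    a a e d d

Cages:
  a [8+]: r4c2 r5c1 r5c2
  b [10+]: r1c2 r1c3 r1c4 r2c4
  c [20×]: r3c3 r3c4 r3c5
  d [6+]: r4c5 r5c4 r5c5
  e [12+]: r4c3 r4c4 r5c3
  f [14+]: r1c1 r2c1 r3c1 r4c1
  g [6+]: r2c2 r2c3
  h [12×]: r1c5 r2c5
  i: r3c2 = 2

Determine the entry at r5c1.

1

Cage i is given, leaving r3c2 = 2.
The only place for 3 in row 3 is r3c1.
Column 1 needs a 1, and only r5c1 is open for it.
The 3 cells of cage d must have sum 6, so r4c5 = 1.
In row 5, 5 can only go at r5c3, so r5c3 = 5.
In row 5, 4 can only go at r5c2, so r5c2 = 4.
Column 2 already has 4, which forces r2c2 = 5.
Cage g's pair has sum 6; hence r2c3 = 1.
Column 3 already has 1; hence r3c3 = 4.
4 is placed in row 3, so r3c5 = 5.
Column 2 already has 4; hence r4c2 = 3.
Row 4 now contains 3, so r4c3 = 2.
Column 2 already has 3, leaving r1c2 = 1.
Column 3 already has 2, so r1c3 = 3.
Row 1 now contains 3; hence r1c5 = 4.
Column 5 already has 4, so r2c5 = 3.
Row 3 already has 5; hence r3c4 = 1.
The 3 cells of cage e must have sum 12, which forces r4c4 = 5.
Column 5 now contains 3, which forces r5c5 = 2.
Cage f needs sum 14, leaving r1c1 = 5.
Row 1 already has 4, leaving r1c4 = 2.
The 4 cells of cage f must have sum 14; hence r2c1 = 2.
Cage b has sum 10, leaving r2c4 = 4.
5 is placed in row 4, leaving r4c1 = 4.
Row 5 now contains 2, so r5c4 = 3.
Filled in: 5 1 3 2 4 / 2 5 1 4 3 / 3 2 4 1 5 / 4 3 2 5 1 / 1 4 5 3 2.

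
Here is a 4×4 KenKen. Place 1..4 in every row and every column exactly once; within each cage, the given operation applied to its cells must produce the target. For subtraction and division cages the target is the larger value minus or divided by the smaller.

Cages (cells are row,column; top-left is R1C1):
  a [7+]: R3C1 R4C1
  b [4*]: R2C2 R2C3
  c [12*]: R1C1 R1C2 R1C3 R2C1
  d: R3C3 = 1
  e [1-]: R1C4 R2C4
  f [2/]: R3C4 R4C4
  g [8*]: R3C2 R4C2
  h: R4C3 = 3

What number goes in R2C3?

4

Cage d is given, leaving R3C3 = 1.
H is a freebie, which forces R4C3 = 3.
Cage b's pair has product 4, so R2C2 = 1.
1 is placed in column 3, so R2C3 = 4.
Cage a needs two cells with sum 7; hence R3C1 = 3.
Row 4 already has 3, which forces R4C1 = 4.
4 is placed in row 4, leaving R4C2 = 2.
Row 4 already has 2, so R4C4 = 1.
3 is placed in column 1; hence R1C1 = 1.
1 is placed in column 2, which forces R1C2 = 3.
Column 3 now contains 4; hence R1C3 = 2.
Row 1 already has 2, which forces R1C4 = 4.
Row 2 now contains 1; hence R2C1 = 2.
Row 2 now contains 2, which forces R2C4 = 3.
Column 2 already has 2, leaving R3C2 = 4.
Cage f needs two cells with quotient 2, so R3C4 = 2.
Completed grid: 1 3 2 4 / 2 1 4 3 / 3 4 1 2 / 4 2 3 1.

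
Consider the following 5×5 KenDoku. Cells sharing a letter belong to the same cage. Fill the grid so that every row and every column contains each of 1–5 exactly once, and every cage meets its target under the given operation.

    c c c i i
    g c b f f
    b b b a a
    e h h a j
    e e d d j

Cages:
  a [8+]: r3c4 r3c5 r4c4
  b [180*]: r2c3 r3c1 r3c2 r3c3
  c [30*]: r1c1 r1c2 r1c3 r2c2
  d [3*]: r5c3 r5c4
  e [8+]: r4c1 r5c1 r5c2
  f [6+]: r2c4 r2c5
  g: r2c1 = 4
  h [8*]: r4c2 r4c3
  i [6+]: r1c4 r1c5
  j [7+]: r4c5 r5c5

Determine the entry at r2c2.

2

G is a freebie, leaving r2c1 = 4.
Cage b needs product 180, leaving r2c3 = 3.
Column 3 already has 3; hence r5c3 = 1.
Row 5 already has 1, which forces r5c4 = 3.
The 3 cells of cage e must have sum 8, so r4c1 = 1.
The only place for 2 in row 2 is r2c2.
Cage c needs product 30, so r1c1 = 3.
Cage c has product 30, so r1c2 = 1.
Cage c has product 30; hence r1c3 = 5.
Column 1 already has 3; hence r3c1 = 5.
Column 3 now contains 5; hence r3c3 = 4.
2 is placed in column 2, so r4c2 = 4.
Cage h's pair has product 8, which forces r4c3 = 2.
Row 4 now contains 2; hence r4c4 = 5.
Row 4 now contains 5; hence r4c5 = 3.
The 3 cells of cage e must have sum 8; hence r5c1 = 2.
2 is placed in column 2, leaving r5c2 = 5.
Row 5 already has 5, which forces r5c5 = 4.
Cage i needs two cells with sum 6; hence r1c4 = 4.
Column 5 now contains 4, so r1c5 = 2.
Column 4 already has 5, so r2c4 = 1.
Cage f needs two cells with sum 6, so r2c5 = 5.
Row 3 now contains 4, which forces r3c2 = 3.
1 is placed in column 4, leaving r3c4 = 2.
Column 5 already has 2, leaving r3c5 = 1.
Completed grid: 3 1 5 4 2 / 4 2 3 1 5 / 5 3 4 2 1 / 1 4 2 5 3 / 2 5 1 3 4.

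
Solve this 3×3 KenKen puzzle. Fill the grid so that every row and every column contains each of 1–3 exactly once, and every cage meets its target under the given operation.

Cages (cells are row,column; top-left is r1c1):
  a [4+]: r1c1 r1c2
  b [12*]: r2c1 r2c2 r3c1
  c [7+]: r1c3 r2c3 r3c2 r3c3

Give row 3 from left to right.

The 3 cells of cage b must have product 12, so r2c1 = 3.
Cage b needs product 12, which forces r2c2 = 2.
2 is placed in row 2, which forces r2c3 = 1.
Cage b needs product 12; hence r3c1 = 2.
Cage c has sum 7, so r3c2 = 1.
Row 3 already has 2, so r3c3 = 3.
Column 1 already has 3, which forces r1c1 = 1.
1 is placed in column 2, which forces r1c2 = 3.
Column 3 already has 3, which forces r1c3 = 2.
The full grid is 1 3 2 / 3 2 1 / 2 1 3.

2 1 3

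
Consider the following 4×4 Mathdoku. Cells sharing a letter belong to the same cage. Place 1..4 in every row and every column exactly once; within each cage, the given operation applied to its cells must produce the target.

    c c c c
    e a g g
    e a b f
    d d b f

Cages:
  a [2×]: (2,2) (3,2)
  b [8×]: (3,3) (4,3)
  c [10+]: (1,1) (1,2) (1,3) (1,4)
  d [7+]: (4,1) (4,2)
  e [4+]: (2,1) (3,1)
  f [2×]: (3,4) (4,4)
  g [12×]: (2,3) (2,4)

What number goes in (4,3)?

The only place for 2 in row 2 is (2,2).
2 is placed in column 2, which forces (3,2) = 1.
1 is placed in row 3, which forces (3,4) = 2.
Column 4 already has 2, which forces (4,4) = 1.
The two cells of cage e must have sum 4, leaving (2,1) = 1.
1 is placed in row 3, which forces (3,1) = 3.
Row 3 now contains 2, so (3,3) = 4.
3 is placed in column 1, which forces (4,1) = 4.
Row 4 already has 4, which forces (4,2) = 3.
Cage b needs two cells with product 8; hence (4,3) = 2.
Column 1 now contains 1; hence (1,1) = 2.
Column 2 already has 3; hence (1,2) = 4.
2 is placed in column 3, so (1,3) = 1.
Cage c has sum 10; hence (1,4) = 3.
Column 3 already has 4; hence (2,3) = 3.
Cage g's pair has product 12, so (2,4) = 4.
The full grid is 2 4 1 3 / 1 2 3 4 / 3 1 4 2 / 4 3 2 1.

2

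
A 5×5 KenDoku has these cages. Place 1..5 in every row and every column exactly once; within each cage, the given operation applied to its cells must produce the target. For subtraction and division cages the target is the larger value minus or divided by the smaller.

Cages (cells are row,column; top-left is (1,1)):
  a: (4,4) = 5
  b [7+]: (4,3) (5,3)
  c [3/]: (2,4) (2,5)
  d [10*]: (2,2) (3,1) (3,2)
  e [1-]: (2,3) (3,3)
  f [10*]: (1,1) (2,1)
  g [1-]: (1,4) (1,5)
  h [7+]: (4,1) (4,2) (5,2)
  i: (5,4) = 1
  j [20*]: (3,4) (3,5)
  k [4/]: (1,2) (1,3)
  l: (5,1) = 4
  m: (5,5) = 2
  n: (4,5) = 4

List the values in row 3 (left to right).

Cage a is given, so (4,4) = 5.
Cage n is a single given cell, which forces (4,5) = 4.
Cage l is a single given cell, leaving (5,1) = 4.
I is a freebie, so (5,4) = 1.
Cage m is a single given cell, which forces (5,5) = 2.
Column 4 already has 1, which forces (2,4) = 3.
Cage c needs two cells with quotient 3, which forces (2,5) = 1.
5 is placed in column 4; hence (3,4) = 4.
4 is placed in column 5; hence (3,5) = 5.
Cage h has sum 7, so (4,1) = 3.
Cage h has sum 7, which forces (4,2) = 1.
Cage b needs two cells with sum 7, leaving (4,3) = 2.
Row 5 now contains 2, so (5,2) = 3.
The two cells of cage b must have sum 7, leaving (5,3) = 5.
Column 2 already has 1; hence (1,2) = 4.
Cage k's pair has quotient 4, which forces (1,3) = 1.
Column 4 now contains 4, which forces (1,4) = 2.
Column 5 now contains 5; hence (1,5) = 3.
Cage d needs product 10; hence (2,2) = 5.
Column 3 already has 5, so (2,3) = 4.
The 3 cells of cage d must have product 10, which forces (3,1) = 1.
Column 2 already has 1, which forces (3,2) = 2.
Cage e's pair has difference 1; hence (3,3) = 3.
Row 1 now contains 2, so (1,1) = 5.
Row 2 already has 5, which forces (2,1) = 2.
Completed grid: 5 4 1 2 3 / 2 5 4 3 1 / 1 2 3 4 5 / 3 1 2 5 4 / 4 3 5 1 2.

1 2 3 4 5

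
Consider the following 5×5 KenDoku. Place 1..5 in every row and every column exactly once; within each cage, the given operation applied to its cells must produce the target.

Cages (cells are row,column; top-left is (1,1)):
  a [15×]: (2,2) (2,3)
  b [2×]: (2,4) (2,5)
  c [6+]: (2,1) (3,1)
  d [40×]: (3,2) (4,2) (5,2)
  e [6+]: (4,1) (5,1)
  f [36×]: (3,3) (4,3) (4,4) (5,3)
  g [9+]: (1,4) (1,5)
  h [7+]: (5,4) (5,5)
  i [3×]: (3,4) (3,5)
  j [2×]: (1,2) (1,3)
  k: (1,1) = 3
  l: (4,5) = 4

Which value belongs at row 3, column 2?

5

Cage k is a single given cell, so (1,1) = 3.
Cage f needs product 36, leaving (4,4) = 3.
Cage l is a single given cell; hence (4,5) = 4.
Cage g needs two cells with sum 9; hence (1,4) = 4.
4 is placed in column 5, so (1,5) = 5.
Column 4 now contains 3, which forces (3,4) = 1.
Cage i needs two cells with product 3, which forces (3,5) = 3.
Row 4 now contains 4, which forces (4,3) = 1.
Column 5 already has 3, leaving (5,5) = 2.
The two cells of cage j must have product 2, leaving (1,2) = 1.
1 is placed in column 3, which forces (1,3) = 2.
1 is placed in column 4, so (2,4) = 2.
Column 5 already has 2; hence (2,5) = 1.
3 is placed in row 3, so (3,3) = 4.
The 4 cells of cage f must have product 36, leaving (5,3) = 3.
Row 5 now contains 2, leaving (5,4) = 5.
Row 2 already has 1; hence (2,1) = 4.
Cage a's pair has product 15, leaving (2,2) = 3.
3 is placed in column 3, so (2,3) = 5.
Cage c needs two cells with sum 6, so (3,1) = 2.
Row 3 already has 2, so (3,2) = 5.
2 is placed in column 1; hence (4,1) = 5.
5 is placed in column 2; hence (4,2) = 2.
Column 1 now contains 4, so (5,1) = 1.
Row 5 already has 5, which forces (5,2) = 4.
The full grid is 3 1 2 4 5 / 4 3 5 2 1 / 2 5 4 1 3 / 5 2 1 3 4 / 1 4 3 5 2.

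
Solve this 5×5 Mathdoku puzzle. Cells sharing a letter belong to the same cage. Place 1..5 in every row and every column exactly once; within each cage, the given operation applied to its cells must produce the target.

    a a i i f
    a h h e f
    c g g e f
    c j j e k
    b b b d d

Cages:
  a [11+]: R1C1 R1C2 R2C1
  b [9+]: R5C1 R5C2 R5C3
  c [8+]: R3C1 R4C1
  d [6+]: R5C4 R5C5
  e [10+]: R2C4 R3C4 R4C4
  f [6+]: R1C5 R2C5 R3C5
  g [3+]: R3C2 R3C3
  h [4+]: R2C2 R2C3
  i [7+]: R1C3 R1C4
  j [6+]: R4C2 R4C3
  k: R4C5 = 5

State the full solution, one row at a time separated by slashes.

Cage k is a single given cell; hence R4C5 = 5.
Cage c needs two cells with sum 8, leaving R3C1 = 5.
Row 4 already has 5, which forces R4C1 = 3.
Cage a has sum 11, which forces R1C2 = 5.
The 3 cells of cage e must have sum 10, which forces R2C4 = 5.
In row 1, 1 can only go at R1C5, so R1C5 = 1.
Row 1 needs a 2, and only R1C1 is open for it.
Column 1 now contains 2; hence R2C1 = 4.
4 is placed in column 1, so R5C1 = 1.
Cage b needs sum 9, leaving R5C2 = 3.
Cage b needs sum 9, leaving R5C3 = 5.
Column 2 now contains 3, so R2C2 = 1.
Cage h needs two cells with sum 4; hence R2C3 = 3.
3 is placed in row 2, leaving R2C5 = 2.
Column 2 now contains 1; hence R3C2 = 2.
2 is placed in row 3, which forces R3C3 = 1.
Column 5 already has 2, so R3C5 = 3.
Column 2 already has 2, which forces R4C2 = 4.
Row 4 already has 4; hence R4C3 = 2.
Row 4 already has 2, which forces R4C4 = 1.
Column 5 already has 2, which forces R5C5 = 4.
Column 3 already has 3, leaving R1C3 = 4.
Cage i needs two cells with sum 7, leaving R1C4 = 3.
Row 3 now contains 3, leaving R3C4 = 4.
Row 5 now contains 4, so R5C4 = 2.

2 5 4 3 1 / 4 1 3 5 2 / 5 2 1 4 3 / 3 4 2 1 5 / 1 3 5 2 4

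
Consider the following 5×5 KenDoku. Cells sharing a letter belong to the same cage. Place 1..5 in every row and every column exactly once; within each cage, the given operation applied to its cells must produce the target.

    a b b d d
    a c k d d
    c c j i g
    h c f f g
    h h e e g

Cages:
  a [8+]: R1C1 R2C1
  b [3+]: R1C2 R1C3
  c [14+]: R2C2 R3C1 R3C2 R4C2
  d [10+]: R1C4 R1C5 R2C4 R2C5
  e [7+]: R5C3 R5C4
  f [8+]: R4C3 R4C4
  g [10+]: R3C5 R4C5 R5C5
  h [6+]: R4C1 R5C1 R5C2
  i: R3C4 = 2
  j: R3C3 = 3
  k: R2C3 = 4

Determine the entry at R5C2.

Cage k is given, which forces R2C3 = 4.
J is a freebie, leaving R3C3 = 3.
Cage i is a single given cell, leaving R3C4 = 2.
Column 3 already has 3, so R4C3 = 5.
Row 4 already has 5, which forces R4C4 = 3.
Column 3 now contains 5, which forces R5C3 = 2.
Cage b's pair has sum 3; hence R1C2 = 2.
2 is placed in column 3, which forces R1C3 = 1.
1 is placed in row 1, so R1C5 = 3.
Column 2 now contains 2, which forces R4C2 = 4.
The two cells of cage e must have sum 7, leaving R5C4 = 5.
3 is placed in row 1, so R1C1 = 5.
Column 4 now contains 5, so R1C4 = 4.
The two cells of cage a must have sum 8; hence R2C1 = 3.
Column 4 now contains 5, so R2C4 = 1.
Cage d needs sum 10, which forces R2C5 = 2.
Cage c needs sum 14, leaving R3C1 = 4.
Cage g needs sum 10, so R3C5 = 5.
Cage g has sum 10, so R4C5 = 1.
Column 1 now contains 4, leaving R5C1 = 1.
Row 5 now contains 1, so R5C2 = 3.
The 3 cells of cage g must have sum 10; hence R5C5 = 4.
Row 2 now contains 1; hence R2C2 = 5.
Row 3 now contains 5, leaving R3C2 = 1.
Row 4 already has 1, so R4C1 = 2.
Completed grid: 5 2 1 4 3 / 3 5 4 1 2 / 4 1 3 2 5 / 2 4 5 3 1 / 1 3 2 5 4.

3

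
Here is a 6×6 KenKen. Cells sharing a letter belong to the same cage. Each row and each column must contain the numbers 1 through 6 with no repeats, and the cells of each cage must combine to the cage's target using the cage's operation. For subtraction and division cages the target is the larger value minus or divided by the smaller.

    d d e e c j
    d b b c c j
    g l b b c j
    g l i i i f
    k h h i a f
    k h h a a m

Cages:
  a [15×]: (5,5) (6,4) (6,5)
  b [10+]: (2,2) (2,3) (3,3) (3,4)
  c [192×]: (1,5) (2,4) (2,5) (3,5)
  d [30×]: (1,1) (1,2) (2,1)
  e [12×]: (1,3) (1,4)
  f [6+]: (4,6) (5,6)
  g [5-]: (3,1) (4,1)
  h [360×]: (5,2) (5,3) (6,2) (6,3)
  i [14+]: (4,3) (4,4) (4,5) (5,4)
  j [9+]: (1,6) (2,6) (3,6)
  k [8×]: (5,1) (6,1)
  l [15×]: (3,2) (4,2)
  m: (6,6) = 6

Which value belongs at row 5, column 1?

Cage c needs product 192; hence (2,4) = 4.
Cage m is given, leaving (6,6) = 6.
In row 6, 2 can only go at (6,1), so (6,1) = 2.
Column 1 already has 2, leaving (5,1) = 4.
In column 2, 4 can only go at (6,2), so (6,2) = 4.
Cage d has product 30, leaving (1,2) = 2.
{3, 5} are confined to (3,2) and (4,2) in column 2, so (5,2) = 6.
Cage e's pair has product 12; hence (1,3) = 4.
The two cells of cage e must have product 12, leaving (1,4) = 3.
Row 1 already has 4, which forces (1,5) = 6.
Column 2 already has 6, which forces (2,2) = 1.
Column 5 now contains 6, so (2,5) = 2.
Column 5 now contains 2, which forces (3,5) = 4.
Row 1 already has 3, which forces (1,1) = 5.
5 is placed in row 1, so (1,6) = 1.
Cage d needs product 30, which forces (2,1) = 3.
3 is placed in row 2, leaving (2,6) = 5.
5 is placed in column 6, so (3,6) = 3.
5 is placed in column 6; hence (4,6) = 4.
5 is placed in column 6, so (5,6) = 2.
Row 2 now contains 5, leaving (2,3) = 6.
Row 3 now contains 3, which forces (3,2) = 5.
Cage l's pair has product 15, leaving (4,2) = 3.
Cage i has sum 14; hence (4,3) = 2.
Cage i has sum 14, which forces (4,4) = 6.
Cage g's pair has difference 5, leaving (3,1) = 6.
2 is placed in column 3, leaving (3,3) = 1.
Cage b has sum 10, which forces (3,4) = 2.
Row 4 now contains 6, leaving (4,1) = 1.
1 is placed in row 4, so (4,5) = 5.
The 4 cells of cage i must have sum 14; hence (5,4) = 1.
Row 5 now contains 1, leaving (5,5) = 3.
Cage a has product 15, which forces (6,4) = 5.
3 is placed in column 5, which forces (6,5) = 1.
Row 5 already has 3, leaving (5,3) = 5.
Row 6 already has 5, so (6,3) = 3.
The full grid is 5 2 4 3 6 1 / 3 1 6 4 2 5 / 6 5 1 2 4 3 / 1 3 2 6 5 4 / 4 6 5 1 3 2 / 2 4 3 5 1 6.

4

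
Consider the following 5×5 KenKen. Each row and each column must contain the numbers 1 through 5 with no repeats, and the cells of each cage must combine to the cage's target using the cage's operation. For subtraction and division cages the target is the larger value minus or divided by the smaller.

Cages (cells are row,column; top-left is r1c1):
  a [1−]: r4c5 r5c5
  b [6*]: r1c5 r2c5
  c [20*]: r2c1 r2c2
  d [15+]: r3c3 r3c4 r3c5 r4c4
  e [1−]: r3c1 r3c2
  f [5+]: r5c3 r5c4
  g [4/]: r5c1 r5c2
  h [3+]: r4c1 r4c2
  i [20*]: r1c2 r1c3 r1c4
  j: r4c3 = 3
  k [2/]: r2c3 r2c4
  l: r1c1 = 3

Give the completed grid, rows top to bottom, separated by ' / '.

3 5 4 1 2 / 5 4 1 2 3 / 2 3 5 4 1 / 1 2 3 5 4 / 4 1 2 3 5

Cage l is a single given cell, so r1c1 = 3.
Row 1 now contains 3, leaving r1c5 = 2.
Column 5 already has 2; hence r2c5 = 3.
Cage j is a single given cell, leaving r4c3 = 3.
Row 5 needs a 2, and only r5c3 is open for it.
Cage k needs two cells with quotient 2, so r2c4 = 2.
The two cells of cage f must have sum 5, leaving r5c4 = 3.
Cage d has sum 15, so r4c4 = 5.
Row 4 now contains 5; hence r4c5 = 4.
4 is placed in column 5, leaving r5c5 = 5.
Cage d needs sum 15, so r3c3 = 5.
The 4 cells of cage d must have sum 15; hence r3c4 = 4.
Column 5 now contains 5, leaving r3c5 = 1.
Cage i has product 20, leaving r1c2 = 5.
The 3 cells of cage i must have product 20, so r1c3 = 4.
4 is placed in column 4, which forces r1c4 = 1.
Column 2 already has 5, which forces r2c2 = 4.
Column 3 now contains 4, leaving r2c3 = 1.
1 is placed in row 3, leaving r3c1 = 2.
Cage e's pair has difference 1; hence r3c2 = 3.
Column 1 already has 2, so r4c1 = 1.
1 is placed in row 4, leaving r4c2 = 2.
Column 1 now contains 1, so r5c1 = 4.
Column 2 now contains 4; hence r5c2 = 1.
Row 2 already has 4, leaving r2c1 = 5.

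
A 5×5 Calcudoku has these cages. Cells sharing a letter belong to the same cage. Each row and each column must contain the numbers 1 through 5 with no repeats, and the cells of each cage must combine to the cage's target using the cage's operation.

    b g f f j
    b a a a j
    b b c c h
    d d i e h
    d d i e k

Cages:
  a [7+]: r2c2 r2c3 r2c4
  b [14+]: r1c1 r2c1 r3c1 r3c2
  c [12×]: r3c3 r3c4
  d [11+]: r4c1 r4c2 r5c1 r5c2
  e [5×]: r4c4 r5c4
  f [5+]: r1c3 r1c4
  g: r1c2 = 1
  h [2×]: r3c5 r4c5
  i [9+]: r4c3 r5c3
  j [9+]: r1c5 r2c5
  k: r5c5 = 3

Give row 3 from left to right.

G is a freebie; hence r1c2 = 1.
Cage k is given; hence r5c5 = 3.
Row 2 needs a 3, and only r2c1 is open for it.
Row 2 needs a 5, and only r2c5 is open for it.
Column 5 now contains 5, which forces r1c5 = 4.
In row 1, 5 can only go at r1c1, so r1c1 = 5.
Row 3 needs a 5, and only r3c2 is open for it.
Cage b has sum 14, which forces r3c1 = 1.
1 is placed in row 3, so r3c5 = 2.
Column 5 already has 2; hence r4c5 = 1.
Column 1 now contains 1, which forces r5c1 = 4.
Row 5 already has 4, which forces r5c2 = 2.
Row 5 already has 4, leaving r5c3 = 5.
Row 5 now contains 5, leaving r5c4 = 1.
Column 2 already has 2, leaving r2c2 = 4.
Cage a has sum 7, leaving r2c3 = 1.
Cage a needs sum 7, leaving r2c4 = 2.
Column 1 now contains 4, so r4c1 = 2.
Cage d needs sum 11; hence r4c2 = 3.
5 is placed in column 3, which forces r4c3 = 4.
1 is placed in row 4, which forces r4c4 = 5.
Cage f's pair has sum 5, so r1c3 = 2.
Column 4 now contains 2, which forces r1c4 = 3.
Column 3 already has 4, leaving r3c3 = 3.
Cage c's pair has product 12; hence r3c4 = 4.
Filled in: 5 1 2 3 4 / 3 4 1 2 5 / 1 5 3 4 2 / 2 3 4 5 1 / 4 2 5 1 3.

1 5 3 4 2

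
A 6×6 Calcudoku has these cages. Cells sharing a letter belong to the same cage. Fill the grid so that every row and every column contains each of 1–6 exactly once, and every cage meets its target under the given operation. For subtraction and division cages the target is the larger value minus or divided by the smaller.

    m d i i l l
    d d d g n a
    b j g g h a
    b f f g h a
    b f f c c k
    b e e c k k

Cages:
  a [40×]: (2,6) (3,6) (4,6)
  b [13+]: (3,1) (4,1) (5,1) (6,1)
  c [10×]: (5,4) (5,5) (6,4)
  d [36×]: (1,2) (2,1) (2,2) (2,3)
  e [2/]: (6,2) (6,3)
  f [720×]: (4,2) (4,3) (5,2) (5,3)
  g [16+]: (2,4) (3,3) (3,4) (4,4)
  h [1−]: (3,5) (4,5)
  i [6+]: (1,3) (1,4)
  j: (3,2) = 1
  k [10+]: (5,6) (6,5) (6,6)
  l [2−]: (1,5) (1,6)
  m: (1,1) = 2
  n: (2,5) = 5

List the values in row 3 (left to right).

4 1 3 6 2 5

Cage m is given, leaving (1,1) = 2.
N is a freebie, so (2,5) = 5.
Cage j is given, leaving (3,2) = 1.
In column 1, 6 can only go at (2,1), so (2,1) = 6.
Cage d needs product 36, which forces (1,2) = 3.
The 4 cells of cage d must have product 36, leaving (2,2) = 2.
Cage d has product 36, leaving (2,3) = 1.
2 is placed in row 2, which forces (2,6) = 4.
Column 3 now contains 1, which forces (1,3) = 5.
Cage i's pair has sum 6; hence (1,4) = 1.
Cage l needs two cells with difference 2, so (1,5) = 4.
Cage l needs two cells with difference 2; hence (1,6) = 6.
4 is placed in row 2, which forces (2,4) = 3.
Cage c needs product 10, leaving (5,5) = 1.
Row 4 needs a 1, and only (4,1) is open for it.
Row 4 needs a 3, and only (4,5) is open for it.
Column 5 now contains 3, leaving (3,5) = 2.
2 is placed in row 3, so (3,6) = 5.
Column 6 now contains 5, leaving (4,6) = 2.
Column 6 now contains 5, leaving (5,6) = 3.
Column 5 already has 2, which forces (6,5) = 6.
Column 6 already has 3; hence (6,6) = 1.
Cage g needs sum 16, so (3,3) = 3.
Row 6 now contains 6, leaving (6,2) = 4.
The two cells of cage e must have quotient 2, so (6,3) = 2.
2 is placed in row 6; hence (6,4) = 5.
Row 3 now contains 3, so (3,1) = 4.
Row 3 already has 4, so (3,4) = 6.
6 is placed in column 4; hence (4,4) = 4.
The 4 cells of cage b must have sum 13, leaving (5,1) = 5.
5 is placed in row 5, so (5,2) = 6.
Row 5 now contains 6, which forces (5,3) = 4.
Column 4 already has 5; hence (5,4) = 2.
Row 6 now contains 5, so (6,1) = 3.
Column 2 now contains 6, which forces (4,2) = 5.
Row 4 already has 4, which forces (4,3) = 6.
Completed grid: 2 3 5 1 4 6 / 6 2 1 3 5 4 / 4 1 3 6 2 5 / 1 5 6 4 3 2 / 5 6 4 2 1 3 / 3 4 2 5 6 1.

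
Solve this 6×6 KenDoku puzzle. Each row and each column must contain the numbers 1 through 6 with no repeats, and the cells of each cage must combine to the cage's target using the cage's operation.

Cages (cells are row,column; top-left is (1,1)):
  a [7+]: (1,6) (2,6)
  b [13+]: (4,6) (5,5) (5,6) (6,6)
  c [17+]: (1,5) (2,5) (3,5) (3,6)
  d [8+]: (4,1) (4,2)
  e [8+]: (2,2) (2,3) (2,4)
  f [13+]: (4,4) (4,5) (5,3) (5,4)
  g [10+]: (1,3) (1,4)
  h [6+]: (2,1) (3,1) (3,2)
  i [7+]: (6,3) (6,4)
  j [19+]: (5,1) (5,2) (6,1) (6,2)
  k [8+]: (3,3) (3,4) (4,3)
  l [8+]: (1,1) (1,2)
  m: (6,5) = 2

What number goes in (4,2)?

2

Cage m is a single given cell, so (6,5) = 2.
Row 1 needs a 2, and only (1,6) is open for it.
Cage a needs two cells with sum 7; hence (2,6) = 5.
The only place for 1 in row 1 is (1,5).
The 4 cells of cage c must have sum 17, which forces (2,5) = 6.
Cage c has sum 17, which forces (3,5) = 4.
The 4 cells of cage c must have sum 17, leaving (3,6) = 6.
The 4 cells of cage b must have sum 13, leaving (5,5) = 5.
Column 5 already has 5; hence (4,5) = 3.
The only place for 2 in row 2 is (2,1).
2 is placed in column 1, which forces (4,1) = 6.
Cage d's pair has sum 8, leaving (4,2) = 2.
Cage j needs sum 19, leaving (5,1) = 4.
The 4 cells of cage j must have sum 19, which forces (5,2) = 6.
Cage j has sum 19, leaving (6,1) = 5.
The 4 cells of cage j must have sum 19, leaving (6,2) = 4.
5 is placed in column 1, so (1,1) = 3.
The two cells of cage l must have sum 8, so (1,2) = 5.
Column 1 now contains 3, so (3,1) = 1.
Row 3 already has 1, which forces (3,2) = 3.
Cage f needs sum 13, leaving (4,4) = 5.
The 4 cells of cage b must have sum 13; hence (4,6) = 4.
Column 2 now contains 3, leaving (2,2) = 1.
Cage k needs sum 8, so (3,3) = 5.
5 is placed in column 4, leaving (3,4) = 2.
Row 4 already has 4, so (4,3) = 1.
Column 4 already has 2, so (5,4) = 3.
3 is placed in row 5; hence (5,6) = 1.
Column 3 now contains 1, so (6,3) = 6.
Row 6 now contains 6, which forces (6,4) = 1.
Column 6 now contains 1, leaving (6,6) = 3.
6 is placed in column 3, so (1,3) = 4.
Cage g's pair has sum 10, leaving (1,4) = 6.
Cage e needs sum 8; hence (2,3) = 3.
Column 4 now contains 3, leaving (2,4) = 4.
3 is placed in row 5, which forces (5,3) = 2.
Filled in: 3 5 4 6 1 2 / 2 1 3 4 6 5 / 1 3 5 2 4 6 / 6 2 1 5 3 4 / 4 6 2 3 5 1 / 5 4 6 1 2 3.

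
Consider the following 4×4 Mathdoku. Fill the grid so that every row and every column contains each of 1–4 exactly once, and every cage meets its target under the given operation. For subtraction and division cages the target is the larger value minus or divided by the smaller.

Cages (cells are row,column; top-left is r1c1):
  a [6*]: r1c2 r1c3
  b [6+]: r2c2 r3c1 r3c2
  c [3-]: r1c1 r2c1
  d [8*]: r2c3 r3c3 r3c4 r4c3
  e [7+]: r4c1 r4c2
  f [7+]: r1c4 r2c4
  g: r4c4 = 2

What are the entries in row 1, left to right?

Cage d has product 8, so r3c4 = 1.
G is a freebie, leaving r4c4 = 2.
Cage b needs sum 6, leaving r2c2 = 1.
The two cells of cage c must have difference 3; hence r1c1 = 1.
Row 2 now contains 1, which forces r2c1 = 4.
Row 2 now contains 4, leaving r2c3 = 2.
Row 2 now contains 4, leaving r2c4 = 3.
Column 3 already has 2, so r3c3 = 4.
Column 1 now contains 4, leaving r4c1 = 3.
3 is placed in row 4, so r4c2 = 4.
The 4 cells of cage d must have product 8, so r4c3 = 1.
The two cells of cage a must have product 6; hence r1c2 = 2.
Column 3 already has 2, leaving r1c3 = 3.
Column 4 now contains 3, which forces r1c4 = 4.
Column 1 already has 3; hence r3c1 = 2.
Cage b needs sum 6, leaving r3c2 = 3.
The full grid is 1 2 3 4 / 4 1 2 3 / 2 3 4 1 / 3 4 1 2.

1 2 3 4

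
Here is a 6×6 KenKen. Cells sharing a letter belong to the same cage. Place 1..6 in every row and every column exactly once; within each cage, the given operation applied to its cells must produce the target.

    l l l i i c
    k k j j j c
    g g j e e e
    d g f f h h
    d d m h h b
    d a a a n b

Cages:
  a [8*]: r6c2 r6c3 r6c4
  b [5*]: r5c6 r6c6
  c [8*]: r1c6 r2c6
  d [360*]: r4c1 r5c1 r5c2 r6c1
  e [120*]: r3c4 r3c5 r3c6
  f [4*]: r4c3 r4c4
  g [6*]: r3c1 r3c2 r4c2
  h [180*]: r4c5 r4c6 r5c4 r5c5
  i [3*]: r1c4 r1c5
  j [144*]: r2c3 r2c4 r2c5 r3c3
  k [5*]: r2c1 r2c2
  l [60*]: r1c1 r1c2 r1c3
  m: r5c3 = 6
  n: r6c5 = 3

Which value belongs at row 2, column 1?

Cage m is given, which forces r5c3 = 6.
N is a freebie, so r6c5 = 3.
Cage i needs two cells with product 3, leaving r1c4 = 3.
3 is placed in column 5, which forces r1c5 = 1.
Cage h has product 180, so r4c5 = 6.
Cage h has product 180, which forces r4c6 = 3.
Cage j needs product 144; hence r2c4 = 6.
Cage d needs product 360, so r6c1 = 6.
Cage l has product 60; hence r1c2 = 6.
Cage e needs product 120, leaving r3c6 = 6.
The only place for 4 in row 1 is r1c6.
Column 6 already has 4, which forces r2c6 = 2.
The 4 cells of cage j must have product 144, which forces r2c3 = 3.
2 is placed in row 2, which forces r2c5 = 4.
Cage j has product 144, so r3c3 = 2.
Column 5 already has 4, so r3c5 = 5.
Column 5 already has 5, so r5c5 = 2.
The 3 cells of cage l must have product 60, so r1c1 = 2.
Column 3 now contains 2, which forces r1c3 = 5.
Row 3 already has 5, so r3c4 = 4.
Cage g needs product 6, which forces r4c2 = 2.
4 is placed in column 4, so r4c4 = 1.
Row 5 already has 2, which forces r5c4 = 5.
Row 5 already has 5, leaving r5c6 = 1.
Column 4 now contains 1, leaving r6c4 = 2.
Column 6 already has 1, so r6c6 = 5.
The 4 cells of cage d must have product 360, so r4c1 = 5.
1 is placed in row 4, leaving r4c3 = 4.
Column 3 now contains 4; hence r6c3 = 1.
Column 1 already has 5, leaving r2c1 = 1.
Cage k needs two cells with product 5, so r2c2 = 5.
1 is placed in column 1, leaving r3c1 = 3.
Row 3 now contains 3, leaving r3c2 = 1.
3 is placed in column 1, which forces r5c1 = 4.
Row 5 now contains 4; hence r5c2 = 3.
Row 6 now contains 1, which forces r6c2 = 4.
The full grid is 2 6 5 3 1 4 / 1 5 3 6 4 2 / 3 1 2 4 5 6 / 5 2 4 1 6 3 / 4 3 6 5 2 1 / 6 4 1 2 3 5.

1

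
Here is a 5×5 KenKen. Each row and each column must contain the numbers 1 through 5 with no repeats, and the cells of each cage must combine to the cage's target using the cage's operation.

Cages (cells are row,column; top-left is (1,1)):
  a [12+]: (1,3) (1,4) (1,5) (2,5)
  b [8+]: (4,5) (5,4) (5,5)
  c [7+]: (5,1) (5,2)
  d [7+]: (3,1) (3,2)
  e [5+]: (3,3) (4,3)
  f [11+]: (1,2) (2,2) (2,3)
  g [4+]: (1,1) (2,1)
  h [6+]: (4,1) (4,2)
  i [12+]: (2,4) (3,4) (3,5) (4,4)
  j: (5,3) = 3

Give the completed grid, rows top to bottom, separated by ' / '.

Cage j is given, which forces (5,3) = 3.
Cage b has sum 8, so (4,5) = 3.
In column 2, 3 can only go at (3,2), so (3,2) = 3.
The two cells of cage d must have sum 7; hence (3,1) = 4.
4 is placed in row 3; hence (3,3) = 1.
Column 3 now contains 1, which forces (4,3) = 4.
Cage h's pair has sum 6; hence (4,1) = 5.
The two cells of cage h must have sum 6, which forces (4,2) = 1.
Row 4 now contains 1, leaving (4,4) = 2.
Column 1 already has 5, leaving (5,1) = 2.
Row 5 now contains 2, which forces (5,2) = 5.
The 3 cells of cage f must have sum 11, so (2,3) = 5.
Cage i needs sum 12, so (2,4) = 3.
Column 4 already has 2; hence (3,4) = 5.
Cage i has sum 12, so (3,5) = 2.
The two cells of cage g must have sum 4; hence (1,1) = 3.
Column 3 already has 5, leaving (1,3) = 2.
Cage a has sum 12, leaving (1,5) = 5.
Row 2 already has 3; hence (2,1) = 1.
Row 2 already has 1, which forces (2,5) = 4.
Column 5 already has 4, leaving (5,5) = 1.
Row 1 now contains 2, which forces (1,2) = 4.
The 4 cells of cage a must have sum 12, which forces (1,4) = 1.
Row 2 already has 4, leaving (2,2) = 2.
Row 5 already has 1, which forces (5,4) = 4.

3 4 2 1 5 / 1 2 5 3 4 / 4 3 1 5 2 / 5 1 4 2 3 / 2 5 3 4 1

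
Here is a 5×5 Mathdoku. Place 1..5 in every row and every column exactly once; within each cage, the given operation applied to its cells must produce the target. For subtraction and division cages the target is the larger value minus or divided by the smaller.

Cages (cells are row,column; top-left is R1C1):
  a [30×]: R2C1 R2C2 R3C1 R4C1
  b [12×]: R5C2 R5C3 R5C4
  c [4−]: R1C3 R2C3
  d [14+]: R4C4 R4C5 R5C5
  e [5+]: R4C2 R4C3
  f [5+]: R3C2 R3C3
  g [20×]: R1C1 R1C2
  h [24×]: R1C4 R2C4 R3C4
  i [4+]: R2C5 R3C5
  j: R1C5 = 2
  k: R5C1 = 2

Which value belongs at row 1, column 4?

3

J is a freebie, so R1C5 = 2.
Cage d has sum 14, which forces R4C4 = 5.
The 3 cells of cage d must have sum 14, which forces R4C5 = 4.
K is a freebie, so R5C1 = 2.
The 3 cells of cage d must have sum 14, so R5C5 = 5.
Cage a needs product 30, so R2C2 = 2.
2 is placed in column 2; hence R4C2 = 3.
Row 4 already has 3; hence R4C3 = 2.
Cage h has product 24; hence R3C4 = 2.
Row 4 already has 3; hence R4C1 = 1.
In row 1, 1 can only go at R1C3, so R1C3 = 1.
Column 3 already has 1, which forces R2C3 = 5.
Cage f needs two cells with sum 5; hence R3C2 = 1.
Column 3 already has 1; hence R3C3 = 4.
1 is placed in row 3, so R3C5 = 3.
1 is placed in column 2, which forces R5C2 = 4.
Column 3 already has 4; hence R5C3 = 3.
3 is placed in row 5; hence R5C4 = 1.
The two cells of cage g must have product 20; hence R1C1 = 4.
4 is placed in column 2, so R1C2 = 5.
Row 1 already has 4, so R1C4 = 3.
Row 2 already has 5, so R2C1 = 3.
Column 4 now contains 3, leaving R2C4 = 4.
3 is placed in column 5, leaving R2C5 = 1.
3 is placed in row 3, leaving R3C1 = 5.
Completed grid: 4 5 1 3 2 / 3 2 5 4 1 / 5 1 4 2 3 / 1 3 2 5 4 / 2 4 3 1 5.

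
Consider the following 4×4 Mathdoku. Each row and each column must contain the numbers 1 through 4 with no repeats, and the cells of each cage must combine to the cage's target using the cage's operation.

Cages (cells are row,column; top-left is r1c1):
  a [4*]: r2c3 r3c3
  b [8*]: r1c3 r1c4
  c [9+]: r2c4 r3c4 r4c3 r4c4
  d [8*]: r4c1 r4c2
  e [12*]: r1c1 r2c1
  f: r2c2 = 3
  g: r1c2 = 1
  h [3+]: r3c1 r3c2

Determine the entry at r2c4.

2

Cage g is given, leaving r1c2 = 1.
F is a freebie, which forces r2c2 = 3.
Column 2 now contains 1, leaving r3c2 = 2.
Column 2 now contains 2; hence r4c2 = 4.
Cage e needs two cells with product 12; hence r1c1 = 3.
3 is placed in row 2, so r2c1 = 4.
Row 2 already has 4, so r2c3 = 1.
1 is placed in row 2, leaving r2c4 = 2.
2 is placed in row 3; hence r3c1 = 1.
Column 3 now contains 1, leaving r3c3 = 4.
Row 3 now contains 4, leaving r3c4 = 3.
4 is placed in row 4, leaving r4c1 = 2.
2 is placed in row 4, so r4c3 = 3.
Column 4 already has 3, so r4c4 = 1.
Column 3 already has 4, which forces r1c3 = 2.
2 is placed in column 4, which forces r1c4 = 4.
Completed grid: 3 1 2 4 / 4 3 1 2 / 1 2 4 3 / 2 4 3 1.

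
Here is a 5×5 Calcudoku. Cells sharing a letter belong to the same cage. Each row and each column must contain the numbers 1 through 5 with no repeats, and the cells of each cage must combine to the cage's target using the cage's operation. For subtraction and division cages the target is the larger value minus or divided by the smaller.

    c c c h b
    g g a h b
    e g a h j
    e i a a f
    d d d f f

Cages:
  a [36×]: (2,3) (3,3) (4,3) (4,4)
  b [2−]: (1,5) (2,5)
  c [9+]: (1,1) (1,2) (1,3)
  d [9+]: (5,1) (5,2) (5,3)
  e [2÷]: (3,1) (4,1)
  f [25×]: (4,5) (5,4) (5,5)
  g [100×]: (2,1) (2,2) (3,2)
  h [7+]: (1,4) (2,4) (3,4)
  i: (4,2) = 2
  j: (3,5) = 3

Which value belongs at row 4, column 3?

4

Cage g needs product 100, so (2,1) = 5.
The 3 cells of cage g must have product 100, so (2,2) = 4.
The 3 cells of cage g must have product 100, so (3,2) = 5.
Cage j is given; hence (3,5) = 3.
I is a freebie, so (4,2) = 2.
The 4 cells of cage a must have product 36, so (4,4) = 3.
The 3 cells of cage f must have product 25, so (4,5) = 5.
The 3 cells of cage f must have product 25, leaving (5,4) = 5.
Cage f has product 25, leaving (5,5) = 1.
Cage b needs two cells with difference 2; hence (1,5) = 4.
The 4 cells of cage a must have product 36, leaving (2,3) = 3.
Column 5 already has 1, which forces (2,5) = 2.
Cage e's pair has quotient 2, leaving (3,1) = 2.
Column 1 already has 2, leaving (5,1) = 4.
Row 5 now contains 1; hence (5,2) = 3.
Row 5 now contains 4, which forces (5,3) = 2.
Cage c has sum 9; hence (1,1) = 3.
3 is placed in column 2; hence (1,2) = 1.
2 is placed in column 3, leaving (1,3) = 5.
Cage h has sum 7, leaving (1,4) = 2.
2 is placed in row 2, which forces (2,4) = 1.
Cage h has sum 7; hence (3,4) = 4.
Column 1 already has 4, which forces (4,1) = 1.
Row 4 now contains 1, which forces (4,3) = 4.
Row 3 already has 4; hence (3,3) = 1.
The full grid is 3 1 5 2 4 / 5 4 3 1 2 / 2 5 1 4 3 / 1 2 4 3 5 / 4 3 2 5 1.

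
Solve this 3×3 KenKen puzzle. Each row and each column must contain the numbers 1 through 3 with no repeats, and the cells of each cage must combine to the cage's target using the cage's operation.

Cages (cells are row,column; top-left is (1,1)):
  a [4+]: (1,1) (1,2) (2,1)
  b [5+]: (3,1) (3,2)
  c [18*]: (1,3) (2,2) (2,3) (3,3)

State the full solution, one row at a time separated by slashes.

2 1 3 / 1 3 2 / 3 2 1

Cage a has sum 4, so (1,1) = 2.
Cage a has sum 4, which forces (1,2) = 1.
Row 1 already has 1, so (1,3) = 3.
Cage a has sum 4, leaving (2,1) = 1.
Cage c needs product 18, which forces (2,2) = 3.
1 is placed in row 2; hence (2,3) = 2.
Column 1 already has 2, which forces (3,1) = 3.
3 is placed in column 2; hence (3,2) = 2.
Column 3 now contains 2, leaving (3,3) = 1.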